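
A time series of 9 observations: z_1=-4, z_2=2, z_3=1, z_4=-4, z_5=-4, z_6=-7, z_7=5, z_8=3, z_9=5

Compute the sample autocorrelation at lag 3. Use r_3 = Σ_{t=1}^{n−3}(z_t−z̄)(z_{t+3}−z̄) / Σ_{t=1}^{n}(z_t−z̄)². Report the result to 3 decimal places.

-0.446

Mean z̄ = (-4 + 2 + 1 − 4 − 4 − 7 + 5 + 3 + 5)/9 = -0.3333
Σ(z_t−z̄)(z_{t+3}−z̄) = (13.4444) + (-8.5556) + (-8.8889) + (-19.5556) + (-12.2222) + (-35.5556) = -71.3333
Denominator Σ(z_t−z̄)² = 160.0000
r_3 = -71.3333 / 160.0000 = -0.446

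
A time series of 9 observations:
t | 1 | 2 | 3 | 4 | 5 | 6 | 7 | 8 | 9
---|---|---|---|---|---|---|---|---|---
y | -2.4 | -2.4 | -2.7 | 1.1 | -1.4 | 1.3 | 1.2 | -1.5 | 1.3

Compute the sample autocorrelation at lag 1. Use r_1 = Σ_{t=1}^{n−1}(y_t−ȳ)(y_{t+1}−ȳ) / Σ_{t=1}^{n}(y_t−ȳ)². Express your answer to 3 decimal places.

Mean ȳ = (-2.4 − 2.4 − 2.7 + 1.1 − 1.4 + 1.3 + 1.2 − 1.5 + 1.3)/9 = -0.6111
Numerator Σ_{t=1}^{8}(y_t−ȳ)(y_{t+1}−ȳ) = 0.6577
Denominator Σ(y_t−ȳ)² = 25.6889
r_1 = 0.6577 / 25.6889 = 0.026

0.026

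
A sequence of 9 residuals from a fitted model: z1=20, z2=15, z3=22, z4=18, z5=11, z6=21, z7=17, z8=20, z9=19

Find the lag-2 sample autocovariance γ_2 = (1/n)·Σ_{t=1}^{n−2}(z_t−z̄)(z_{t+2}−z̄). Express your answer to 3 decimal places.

-0.879

Mean z̄ = (20 + 15 + 22 + 18 + 11 + 21 + 17 + 20 + 19)/9 = 18.1111
Σ_{t=1}^{7}(z_t−z̄)(z_{t+2}−z̄) = -7.9136
γ_2 = -7.9136 / 9 = -0.879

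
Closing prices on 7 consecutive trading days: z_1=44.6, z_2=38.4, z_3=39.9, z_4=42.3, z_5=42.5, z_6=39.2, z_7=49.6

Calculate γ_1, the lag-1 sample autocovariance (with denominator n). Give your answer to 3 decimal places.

Mean z̄ = (44.6 + 38.4 + 39.9 + 42.3 + 42.5 + 39.2 + 49.6)/7 = 42.3571
Deviations: 2.2429, -3.9571, -2.4571, -0.0571, 0.1429, -3.1571, 7.2429
Σ_{t=1}^{6}(z_t−z̄)(z_{t+1}−z̄) = -22.3376
γ_1 = -22.3376 / 7 = -3.191

-3.191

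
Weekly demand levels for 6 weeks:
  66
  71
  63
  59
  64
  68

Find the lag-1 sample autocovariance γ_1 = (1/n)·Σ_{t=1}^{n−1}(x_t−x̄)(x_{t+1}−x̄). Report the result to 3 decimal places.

Mean x̄ = (66 + 71 + 63 + 59 + 64 + 68)/6 = 65.1667
Deviations: 0.8333, 5.8333, -2.1667, -6.1667, -1.1667, 2.8333
Σ_{t=1}^{5}(x_t−x̄)(x_{t+1}−x̄) = 9.4722
γ_1 = 9.4722 / 6 = 1.579

1.579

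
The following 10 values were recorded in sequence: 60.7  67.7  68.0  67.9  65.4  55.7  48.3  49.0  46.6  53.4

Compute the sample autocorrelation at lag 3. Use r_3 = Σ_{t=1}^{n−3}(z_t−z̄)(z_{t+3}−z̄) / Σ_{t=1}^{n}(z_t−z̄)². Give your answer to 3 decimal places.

-0.026

Mean z̄ = (60.7 + 67.7 + 68.0 + 67.9 + 65.4 + 55.7 + 48.3 + 49.0 + 46.6 + 53.4)/10 = 58.2700
Σ(z_t−z̄)(z_{t+3}−z̄) = (23.4009) + (67.2359) + (-25.0061) + (-96.0111) + (-66.0951) + (29.9919) + (48.5539) = -17.9297
Denominator Σ(z_t−z̄)² = 684.9210
r_3 = -17.9297 / 684.9210 = -0.026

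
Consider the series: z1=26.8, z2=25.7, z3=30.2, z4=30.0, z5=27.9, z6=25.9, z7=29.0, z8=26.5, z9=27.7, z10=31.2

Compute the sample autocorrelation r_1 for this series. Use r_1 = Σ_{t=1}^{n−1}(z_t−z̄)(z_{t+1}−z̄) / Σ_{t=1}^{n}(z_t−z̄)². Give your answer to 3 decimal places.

-0.057

Mean z̄ = (26.8 + 25.7 + 30.2 + 30.0 + 27.9 + 25.9 + 29.0 + 26.5 + 27.7 + 31.2)/10 = 28.0900
Numerator Σ_{t=1}^{9}(z_t−z̄)(z_{t+1}−z̄) = -1.9091
Denominator Σ(z_t−z̄)² = 33.4890
r_1 = -1.9091 / 33.4890 = -0.057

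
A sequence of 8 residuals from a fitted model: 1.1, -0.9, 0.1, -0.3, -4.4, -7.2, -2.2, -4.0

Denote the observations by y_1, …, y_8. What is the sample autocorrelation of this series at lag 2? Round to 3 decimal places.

0.081

Mean ȳ = (1.1 − 0.9 + 0.1 − 0.3 − 4.4 − 7.2 − 2.2 − 4.0)/8 = -2.2250
Deviations from mean: 3.3250, 1.3250, 2.3250, 1.9250, -2.1750, -4.9750, 0.0250, -1.7750
Σ(y_t−ȳ)(y_{t+2}−ȳ) = (7.7306) + (2.5506) + (-5.0569) + (-9.5769) + (-0.0544) + (8.8306) = 4.4238
Denominator Σ(y_t−ȳ)² = 54.5550
r_2 = 4.4238 / 54.5550 = 0.081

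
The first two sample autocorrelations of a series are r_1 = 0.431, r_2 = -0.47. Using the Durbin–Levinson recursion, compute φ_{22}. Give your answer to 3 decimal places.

-0.805

φ_{22} = (r_2 − r_1²) / (1 − r_1²)
r_1² = (0.431)² = 0.185761
Numerator = -0.47 − 0.1858 = -0.6558; denominator = 1 − 0.1858 = 0.8142
φ_{22} = -0.6558 / 0.8142 = -0.805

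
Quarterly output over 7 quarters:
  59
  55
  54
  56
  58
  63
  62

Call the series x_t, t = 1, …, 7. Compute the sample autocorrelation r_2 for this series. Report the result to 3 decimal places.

Mean x̄ = (59 + 55 + 54 + 56 + 58 + 63 + 62)/7 = 58.1429
Σ(x_t−x̄)(x_{t+2}−x̄) = (-3.5510) + (6.7347) + (0.5918) + (-10.4082) + (-0.5510) = -7.1837
Denominator Σ(x_t−x̄)² = 70.8571
r_2 = -7.1837 / 70.8571 = -0.101

-0.101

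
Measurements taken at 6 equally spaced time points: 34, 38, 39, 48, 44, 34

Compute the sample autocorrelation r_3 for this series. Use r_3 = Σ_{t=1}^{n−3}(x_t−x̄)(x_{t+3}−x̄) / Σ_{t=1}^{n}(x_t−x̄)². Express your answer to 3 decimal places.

-0.326

Mean x̄ = (34 + 38 + 39 + 48 + 44 + 34)/6 = 39.5000
Deviations from mean: -5.5000, -1.5000, -0.5000, 8.5000, 4.5000, -5.5000
Numerator Σ_{t=1}^{3}(x_t−x̄)(x_{t+3}−x̄) = -50.7500
Denominator Σ(x_t−x̄)² = 155.5000
r_3 = -50.7500 / 155.5000 = -0.326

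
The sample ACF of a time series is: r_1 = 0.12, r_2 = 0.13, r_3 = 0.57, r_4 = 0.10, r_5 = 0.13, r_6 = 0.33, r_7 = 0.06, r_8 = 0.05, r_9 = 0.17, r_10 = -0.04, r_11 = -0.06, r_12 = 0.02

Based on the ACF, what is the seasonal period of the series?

The largest autocorrelation is r_3 = 0.57, with weaker echoes at lags 6 (0.33) and 9 (0.17); the remaining lags stay at or below 0.13.
The dominant spike at lag 3 indicates a seasonal period of 3.

3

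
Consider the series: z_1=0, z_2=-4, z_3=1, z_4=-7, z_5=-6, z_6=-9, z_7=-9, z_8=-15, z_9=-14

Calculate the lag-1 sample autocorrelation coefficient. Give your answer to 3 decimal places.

Mean z̄ = (0 − 4 + 1 − 7 − 6 − 9 − 9 − 15 − 14)/9 = -7.0000
Numerator Σ_{t=1}^{8}(z_t−z̄)(z_{t+1}−z̄) = 119.0000
Denominator Σ(z_t−z̄)² = 244.0000
r_1 = 119.0000 / 244.0000 = 0.488

0.488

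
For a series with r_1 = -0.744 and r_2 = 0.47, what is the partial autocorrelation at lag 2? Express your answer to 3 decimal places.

φ_{22} = (r_2 − r_1²) / (1 − r_1²)
r_1² = (-0.744)² = 0.553536
Numerator = 0.47 − 0.5535 = -0.0835; denominator = 1 − 0.5535 = 0.4465
φ_{22} = -0.0835 / 0.4465 = -0.187

-0.187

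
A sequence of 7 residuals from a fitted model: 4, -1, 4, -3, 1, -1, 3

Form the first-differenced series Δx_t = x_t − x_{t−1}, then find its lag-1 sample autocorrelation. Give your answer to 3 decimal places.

-0.772

First differences Δx: -5, 5, -7, 4, -2, 4
Mean of differences = -0.1667
Numerator Σ(Δx_t−Δx̄)(Δx_{t+1}−Δx̄) = -104.0278
Denominator Σ(Δx_t−Δx̄)² = 134.8333
r_1(Δx) = -104.0278 / 134.8333 = -0.772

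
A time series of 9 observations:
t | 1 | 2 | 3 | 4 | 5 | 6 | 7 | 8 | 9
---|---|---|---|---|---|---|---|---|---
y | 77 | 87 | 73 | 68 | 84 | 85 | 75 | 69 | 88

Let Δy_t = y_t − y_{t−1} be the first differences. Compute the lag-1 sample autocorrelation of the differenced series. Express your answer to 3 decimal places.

-0.165

First differences Δy: 10, -14, -5, 16, 1, -10, -6, 19
Mean of differences = 1.3750
Numerator Σ(Δy_t−Δȳ)(Δy_{t+1}−Δȳ) = -175.1406
Denominator Σ(Δy_t−Δȳ)² = 1059.8750
r_1(Δy) = -175.1406 / 1059.8750 = -0.165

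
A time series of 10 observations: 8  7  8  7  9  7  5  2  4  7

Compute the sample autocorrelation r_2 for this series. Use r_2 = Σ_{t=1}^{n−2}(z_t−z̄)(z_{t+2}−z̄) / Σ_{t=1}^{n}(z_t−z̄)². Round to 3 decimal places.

Mean z̄ = (8 + 7 + 8 + 7 + 9 + 7 + 5 + 2 + 4 + 7)/10 = 6.4000
Numerator Σ_{t=1}^{8}(z_t−z̄)(z_{t+2}−z̄) = 1.8800
Denominator Σ(z_t−z̄)² = 40.4000
r_2 = 1.8800 / 40.4000 = 0.047

0.047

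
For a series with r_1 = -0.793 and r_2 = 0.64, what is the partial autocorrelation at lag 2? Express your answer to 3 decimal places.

φ_{22} = (r_2 − r_1²) / (1 − r_1²)
r_1² = (-0.793)² = 0.628849
Numerator = 0.64 − 0.6288 = 0.0112; denominator = 1 − 0.6288 = 0.3712
φ_{22} = 0.0112 / 0.3712 = 0.030

0.030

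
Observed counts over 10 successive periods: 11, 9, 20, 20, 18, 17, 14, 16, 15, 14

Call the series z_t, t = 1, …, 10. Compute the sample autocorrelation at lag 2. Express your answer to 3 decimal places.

Mean z̄ = (11 + 9 + 20 + 20 + 18 + 17 + 14 + 16 + 15 + 14)/10 = 15.4000
Numerator Σ_{t=1}^{8}(z_t−z̄)(z_{t+2}−z̄) = -33.3200
Denominator Σ(z_t−z̄)² = 116.4000
r_2 = -33.3200 / 116.4000 = -0.286

-0.286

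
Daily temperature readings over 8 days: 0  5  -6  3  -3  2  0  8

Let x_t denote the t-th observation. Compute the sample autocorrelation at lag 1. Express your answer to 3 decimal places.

Mean x̄ = (0 + 5 − 6 + 3 − 3 + 2 + 0 + 8)/8 = 1.1250
Deviations from mean: -1.1250, 3.8750, -7.1250, 1.8750, -4.1250, 0.8750, -1.1250, 6.8750
Σ(x_t−x̄)(x_{t+1}−x̄) = (-4.3594) + (-27.6094) + (-13.3594) + (-7.7344) + (-3.6094) + (-0.9844) + (-7.7344) = -65.3906
Denominator Σ(x_t−x̄)² = 136.8750
r_1 = -65.3906 / 136.8750 = -0.478

-0.478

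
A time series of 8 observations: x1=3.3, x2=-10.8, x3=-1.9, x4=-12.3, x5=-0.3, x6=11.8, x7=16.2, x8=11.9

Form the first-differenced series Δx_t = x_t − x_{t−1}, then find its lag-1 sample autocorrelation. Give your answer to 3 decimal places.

First differences Δx: -14.1, 8.9, -10.4, 12.0, 12.1, 4.4, -4.3
Mean of differences = 1.2286
Numerator Σ(Δx_t−Δx̄)(Δx_{t+1}−Δx̄) = -198.0108
Denominator Σ(Δx_t−Δx̄)² = 703.8743
r_1(Δx) = -198.0108 / 703.8743 = -0.281

-0.281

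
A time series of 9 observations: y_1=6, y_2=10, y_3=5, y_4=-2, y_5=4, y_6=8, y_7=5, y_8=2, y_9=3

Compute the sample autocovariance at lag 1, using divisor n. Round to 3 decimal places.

1.497

Mean ȳ = (6 + 10 + 5 − 2 + 4 + 8 + 5 + 2 + 3)/9 = 4.5556
Σ_{t=1}^{8}(y_t−ȳ)(y_{t+1}−ȳ) = 13.4691
γ_1 = 13.4691 / 9 = 1.497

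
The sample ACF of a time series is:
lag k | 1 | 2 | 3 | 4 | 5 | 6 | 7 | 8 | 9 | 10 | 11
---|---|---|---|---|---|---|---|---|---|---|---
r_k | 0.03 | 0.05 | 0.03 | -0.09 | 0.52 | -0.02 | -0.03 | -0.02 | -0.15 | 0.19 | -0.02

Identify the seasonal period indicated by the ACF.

5

The largest autocorrelation is r_5 = 0.52, with a weaker echo at lag 10 (0.19); the remaining lags stay at or below 0.05.
The dominant spike at lag 5 indicates a seasonal period of 5.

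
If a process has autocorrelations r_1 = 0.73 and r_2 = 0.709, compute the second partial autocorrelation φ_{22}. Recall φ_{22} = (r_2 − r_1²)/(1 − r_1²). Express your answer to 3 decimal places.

0.377

φ_{22} = (r_2 − r_1²) / (1 − r_1²)
r_1² = (0.73)² = 0.5329
Numerator = 0.709 − 0.5329 = 0.1761; denominator = 1 − 0.5329 = 0.4671
φ_{22} = 0.1761 / 0.4671 = 0.377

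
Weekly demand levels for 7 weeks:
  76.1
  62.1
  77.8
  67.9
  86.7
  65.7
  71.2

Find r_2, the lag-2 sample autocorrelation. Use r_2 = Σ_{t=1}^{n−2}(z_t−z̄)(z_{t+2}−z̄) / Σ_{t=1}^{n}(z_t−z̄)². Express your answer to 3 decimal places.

Mean z̄ = (76.1 + 62.1 + 77.8 + 67.9 + 86.7 + 65.7 + 71.2)/7 = 72.5000
Deviations from mean: 3.6000, -10.4000, 5.3000, -4.6000, 14.2000, -6.8000, -1.3000
Σ(z_t−z̄)(z_{t+2}−z̄) = (19.0800) + (47.8400) + (75.2600) + (31.2800) + (-18.4600) = 155.0000
Denominator Σ(z_t−z̄)² = 419.9400
r_2 = 155.0000 / 419.9400 = 0.369

0.369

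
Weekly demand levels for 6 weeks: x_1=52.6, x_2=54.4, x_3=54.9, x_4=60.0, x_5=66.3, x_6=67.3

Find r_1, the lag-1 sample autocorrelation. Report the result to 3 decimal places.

Mean x̄ = (52.6 + 54.4 + 54.9 + 60.0 + 66.3 + 67.3)/6 = 59.2500
Deviations from mean: -6.6500, -4.8500, -4.3500, 0.7500, 7.0500, 8.0500
Σ(x_t−x̄)(x_{t+1}−x̄) = (32.2525) + (21.0975) + (-3.2625) + (5.2875) + (56.7525) = 112.1275
Denominator Σ(x_t−x̄)² = 201.7350
r_1 = 112.1275 / 201.7350 = 0.556

0.556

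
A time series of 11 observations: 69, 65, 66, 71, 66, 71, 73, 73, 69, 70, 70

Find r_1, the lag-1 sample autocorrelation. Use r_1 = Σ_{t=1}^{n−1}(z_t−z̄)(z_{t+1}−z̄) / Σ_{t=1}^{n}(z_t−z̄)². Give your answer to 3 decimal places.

Mean z̄ = (69 + 65 + 66 + 71 + 66 + 71 + 73 + 73 + 69 + 70 + 70)/11 = 69.3636
Numerator Σ_{t=1}^{10}(z_t−z̄)(z_{t+1}−z̄) = 17.7769
Denominator Σ(z_t−z̄)² = 74.5455
r_1 = 17.7769 / 74.5455 = 0.238

0.238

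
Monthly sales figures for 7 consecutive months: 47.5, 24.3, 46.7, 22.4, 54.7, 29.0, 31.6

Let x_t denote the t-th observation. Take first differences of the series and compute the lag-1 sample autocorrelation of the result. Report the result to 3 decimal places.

-0.831

First differences Δx: -23.2, 22.4, -24.3, 32.3, -25.7, 2.6
Mean of differences = -2.6500
Numerator Σ(Δx_t−Δx̄)(Δx_{t+1}−Δx̄) = -2740.3875
Denominator Σ(Δx_t−Δx̄)² = 3298.8950
r_1(Δx) = -2740.3875 / 3298.8950 = -0.831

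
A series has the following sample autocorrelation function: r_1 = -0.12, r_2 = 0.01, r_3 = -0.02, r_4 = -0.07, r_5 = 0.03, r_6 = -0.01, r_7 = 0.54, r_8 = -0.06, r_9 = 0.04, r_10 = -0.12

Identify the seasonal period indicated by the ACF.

The largest autocorrelation is r_7 = 0.54; the remaining lags stay at or below 0.04.
The dominant spike at lag 7 indicates a seasonal period of 7.

7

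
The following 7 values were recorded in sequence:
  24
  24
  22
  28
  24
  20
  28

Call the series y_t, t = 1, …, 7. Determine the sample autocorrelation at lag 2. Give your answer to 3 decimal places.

-0.325

Mean ȳ = (24 + 24 + 22 + 28 + 24 + 20 + 28)/7 = 24.2857
Numerator Σ_{t=1}^{5}(y_t−ȳ)(y_{t+2}−ȳ) = -16.7347
Denominator Σ(y_t−ȳ)² = 51.4286
r_2 = -16.7347 / 51.4286 = -0.325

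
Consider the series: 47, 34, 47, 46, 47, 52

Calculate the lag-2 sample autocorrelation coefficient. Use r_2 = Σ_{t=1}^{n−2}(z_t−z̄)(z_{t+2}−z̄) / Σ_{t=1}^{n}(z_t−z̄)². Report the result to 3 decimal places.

Mean z̄ = (47 + 34 + 47 + 46 + 47 + 52)/6 = 45.5000
Deviations from mean: 1.5000, -11.5000, 1.5000, 0.5000, 1.5000, 6.5000
Σ(z_t−z̄)(z_{t+2}−z̄) = (2.2500) + (-5.7500) + (2.2500) + (3.2500) = 2.0000
Denominator Σ(z_t−z̄)² = 181.5000
r_2 = 2.0000 / 181.5000 = 0.011

0.011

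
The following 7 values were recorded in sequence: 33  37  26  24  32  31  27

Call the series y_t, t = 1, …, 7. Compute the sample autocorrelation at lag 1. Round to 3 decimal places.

0.032

Mean ȳ = (33 + 37 + 26 + 24 + 32 + 31 + 27)/7 = 30.0000
Deviations from mean: 3.0000, 7.0000, -4.0000, -6.0000, 2.0000, 1.0000, -3.0000
Σ(y_t−ȳ)(y_{t+1}−ȳ) = (21.0000) + (-28.0000) + (24.0000) + (-12.0000) + (2.0000) + (-3.0000) = 4.0000
Denominator Σ(y_t−ȳ)² = 124.0000
r_1 = 4.0000 / 124.0000 = 0.032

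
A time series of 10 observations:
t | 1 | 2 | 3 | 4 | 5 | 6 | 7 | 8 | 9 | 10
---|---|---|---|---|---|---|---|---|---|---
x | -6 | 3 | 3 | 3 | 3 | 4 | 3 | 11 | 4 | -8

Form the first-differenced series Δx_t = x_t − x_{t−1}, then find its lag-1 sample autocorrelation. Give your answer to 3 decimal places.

0.056

First differences Δx: 9, 0, 0, 0, 1, -1, 8, -7, -12
Mean of differences = -0.2222
Numerator Σ(Δx_t−Δx̄)(Δx_{t+1}−Δx̄) = 19.1728
Denominator Σ(Δx_t−Δx̄)² = 339.5556
r_1(Δx) = 19.1728 / 339.5556 = 0.056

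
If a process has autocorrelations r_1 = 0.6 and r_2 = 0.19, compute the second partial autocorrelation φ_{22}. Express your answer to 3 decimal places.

-0.266

φ_{22} = (r_2 − r_1²) / (1 − r_1²)
r_1² = (0.6)² = 0.36
Numerator = 0.19 − 0.3600 = -0.1700; denominator = 1 − 0.3600 = 0.6400
φ_{22} = -0.1700 / 0.6400 = -0.266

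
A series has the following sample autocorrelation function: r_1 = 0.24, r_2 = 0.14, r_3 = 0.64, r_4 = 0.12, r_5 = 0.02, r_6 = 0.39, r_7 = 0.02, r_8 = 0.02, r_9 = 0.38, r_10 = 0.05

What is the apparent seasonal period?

3

The largest autocorrelation is r_3 = 0.64, with weaker echoes at lags 6 (0.39) and 9 (0.38); the remaining lags stay at or below 0.24. The elevated value at lag 1 (0.24), dropping to 0.14 at lag 2, reflects decaying short-term dependence rather than seasonality.
The dominant spike at lag 3 indicates a seasonal period of 3.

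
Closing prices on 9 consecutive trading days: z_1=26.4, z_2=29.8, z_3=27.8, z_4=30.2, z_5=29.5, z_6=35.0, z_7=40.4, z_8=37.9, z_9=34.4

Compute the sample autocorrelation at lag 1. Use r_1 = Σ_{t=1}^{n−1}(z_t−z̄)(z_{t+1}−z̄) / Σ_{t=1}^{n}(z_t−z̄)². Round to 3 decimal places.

Mean z̄ = (26.4 + 29.8 + 27.8 + 30.2 + 29.5 + 35.0 + 40.4 + 37.9 + 34.4)/9 = 32.3778
Numerator Σ_{t=1}^{8}(z_t−z̄)(z_{t+1}−z̄) = 112.4040
Denominator Σ(z_t−z̄)² = 182.1756
r_1 = 112.4040 / 182.1756 = 0.617

0.617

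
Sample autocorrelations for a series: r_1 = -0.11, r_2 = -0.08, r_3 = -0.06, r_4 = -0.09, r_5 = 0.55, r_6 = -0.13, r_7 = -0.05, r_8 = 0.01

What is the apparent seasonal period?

The largest autocorrelation is r_5 = 0.55; the remaining lags stay at or below 0.01.
The dominant spike at lag 5 indicates a seasonal period of 5.

5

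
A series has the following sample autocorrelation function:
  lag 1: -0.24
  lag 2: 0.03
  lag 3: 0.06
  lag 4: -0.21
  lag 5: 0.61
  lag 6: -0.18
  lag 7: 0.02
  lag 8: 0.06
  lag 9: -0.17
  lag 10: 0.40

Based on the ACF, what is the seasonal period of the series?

The largest autocorrelation is r_5 = 0.61, with a weaker echo at lag 10 (0.40); the remaining lags stay at or below 0.06.
The dominant spike at lag 5 indicates a seasonal period of 5.

5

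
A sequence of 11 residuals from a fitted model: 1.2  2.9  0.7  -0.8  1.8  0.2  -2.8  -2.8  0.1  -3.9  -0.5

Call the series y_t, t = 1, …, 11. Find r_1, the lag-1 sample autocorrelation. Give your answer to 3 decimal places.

0.242

Mean ȳ = (1.2 + 2.9 + 0.7 − 0.8 + 1.8 + 0.2 − 2.8 − 2.8 + 0.1 − 3.9 − 0.5)/11 = -0.3545
Numerator Σ_{t=1}^{10}(y_t−ȳ)(y_{t+1}−ȳ) = 10.6734
Denominator Σ(y_t−ȳ)² = 44.0273
r_1 = 10.6734 / 44.0273 = 0.242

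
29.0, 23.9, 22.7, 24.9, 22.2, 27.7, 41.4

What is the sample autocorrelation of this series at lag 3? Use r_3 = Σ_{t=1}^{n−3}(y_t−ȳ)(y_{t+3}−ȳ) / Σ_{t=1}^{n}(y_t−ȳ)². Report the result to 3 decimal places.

Mean ȳ = (29.0 + 23.9 + 22.7 + 24.9 + 22.2 + 27.7 + 41.4)/7 = 27.4000
Deviations from mean: 1.6000, -3.5000, -4.7000, -2.5000, -5.2000, 0.3000, 14.0000
Σ(y_t−ȳ)(y_{t+3}−ȳ) = (-4.0000) + (18.2000) + (-1.4100) + (-35.0000) = -22.2100
Denominator Σ(y_t−ȳ)² = 266.2800
r_3 = -22.2100 / 266.2800 = -0.083

-0.083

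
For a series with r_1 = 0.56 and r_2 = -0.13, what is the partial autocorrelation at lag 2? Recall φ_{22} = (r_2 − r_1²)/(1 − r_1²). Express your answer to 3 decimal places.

-0.646

φ_{22} = (r_2 − r_1²) / (1 − r_1²)
r_1² = (0.56)² = 0.3136
Numerator = -0.13 − 0.3136 = -0.4436; denominator = 1 − 0.3136 = 0.6864
φ_{22} = -0.4436 / 0.6864 = -0.646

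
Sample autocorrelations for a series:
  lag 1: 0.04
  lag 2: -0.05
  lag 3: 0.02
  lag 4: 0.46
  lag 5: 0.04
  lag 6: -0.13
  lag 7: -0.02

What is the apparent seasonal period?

The largest autocorrelation is r_4 = 0.46; the remaining lags stay at or below 0.04.
The dominant spike at lag 4 indicates a seasonal period of 4.

4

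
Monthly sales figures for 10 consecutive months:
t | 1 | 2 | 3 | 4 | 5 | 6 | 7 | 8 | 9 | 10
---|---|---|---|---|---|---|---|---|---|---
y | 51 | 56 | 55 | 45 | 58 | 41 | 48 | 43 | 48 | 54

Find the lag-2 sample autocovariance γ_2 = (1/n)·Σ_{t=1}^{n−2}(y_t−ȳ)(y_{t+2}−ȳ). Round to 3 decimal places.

Mean ȳ = (51 + 56 + 55 + 45 + 58 + 41 + 48 + 43 + 48 + 54)/10 = 49.9000
Σ_{t=1}^{8}(y_t−ȳ)(y_{t+2}−ȳ) = 81.9800
γ_2 = 81.9800 / 10 = 8.198

8.198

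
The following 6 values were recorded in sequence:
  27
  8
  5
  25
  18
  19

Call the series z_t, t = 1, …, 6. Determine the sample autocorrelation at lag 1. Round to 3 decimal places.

Mean z̄ = (27 + 8 + 5 + 25 + 18 + 19)/6 = 17.0000
Numerator Σ_{t=1}^{5}(z_t−z̄)(z_{t+1}−z̄) = -68.0000
Denominator Σ(z_t−z̄)² = 394.0000
r_1 = -68.0000 / 394.0000 = -0.173

-0.173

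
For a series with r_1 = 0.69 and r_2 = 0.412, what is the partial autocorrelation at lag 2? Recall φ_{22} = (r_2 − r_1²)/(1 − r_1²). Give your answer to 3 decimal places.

-0.122

φ_{22} = (r_2 − r_1²) / (1 − r_1²)
r_1² = (0.69)² = 0.4761
Numerator = 0.412 − 0.4761 = -0.0641; denominator = 1 − 0.4761 = 0.5239
φ_{22} = -0.0641 / 0.5239 = -0.122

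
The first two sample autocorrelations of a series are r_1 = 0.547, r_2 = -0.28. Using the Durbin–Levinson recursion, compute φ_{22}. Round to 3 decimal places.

-0.827

φ_{22} = (r_2 − r_1²) / (1 − r_1²)
r_1² = (0.547)² = 0.299209
Numerator = -0.28 − 0.2992 = -0.5792; denominator = 1 − 0.2992 = 0.7008
φ_{22} = -0.5792 / 0.7008 = -0.827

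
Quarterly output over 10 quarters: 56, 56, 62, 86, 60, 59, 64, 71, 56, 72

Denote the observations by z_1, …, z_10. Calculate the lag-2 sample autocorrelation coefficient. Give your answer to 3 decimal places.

Mean z̄ = (56 + 56 + 62 + 86 + 60 + 59 + 64 + 71 + 56 + 72)/10 = 64.2000
Numerator Σ_{t=1}^{8}(z_t−z̄)(z_{t+2}−z̄) = -244.6800
Denominator Σ(z_t−z̄)² = 833.6000
r_2 = -244.6800 / 833.6000 = -0.294

-0.294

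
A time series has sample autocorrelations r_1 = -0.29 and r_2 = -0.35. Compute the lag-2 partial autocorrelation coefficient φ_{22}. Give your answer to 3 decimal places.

φ_{22} = (r_2 − r_1²) / (1 − r_1²)
r_1² = (-0.29)² = 0.0841
Numerator = -0.35 − 0.0841 = -0.4341; denominator = 1 − 0.0841 = 0.9159
φ_{22} = -0.4341 / 0.9159 = -0.474

-0.474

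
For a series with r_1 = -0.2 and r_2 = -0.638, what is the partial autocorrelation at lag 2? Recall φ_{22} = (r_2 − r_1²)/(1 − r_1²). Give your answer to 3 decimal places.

-0.706

φ_{22} = (r_2 − r_1²) / (1 − r_1²)
r_1² = (-0.2)² = 0.04
Numerator = -0.638 − 0.0400 = -0.6780; denominator = 1 − 0.0400 = 0.9600
φ_{22} = -0.6780 / 0.9600 = -0.706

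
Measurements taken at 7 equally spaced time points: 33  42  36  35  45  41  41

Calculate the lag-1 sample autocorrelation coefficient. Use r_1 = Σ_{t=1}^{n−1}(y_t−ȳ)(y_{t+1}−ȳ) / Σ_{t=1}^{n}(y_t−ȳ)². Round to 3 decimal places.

Mean ȳ = (33 + 42 + 36 + 35 + 45 + 41 + 41)/7 = 39.0000
Deviations from mean: -6.0000, 3.0000, -3.0000, -4.0000, 6.0000, 2.0000, 2.0000
Numerator Σ_{t=1}^{6}(y_t−ȳ)(y_{t+1}−ȳ) = -23.0000
Denominator Σ(y_t−ȳ)² = 114.0000
r_1 = -23.0000 / 114.0000 = -0.202

-0.202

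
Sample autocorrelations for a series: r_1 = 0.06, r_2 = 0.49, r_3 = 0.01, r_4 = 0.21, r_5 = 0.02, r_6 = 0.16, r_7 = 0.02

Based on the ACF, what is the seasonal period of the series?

The largest autocorrelation is r_2 = 0.49, with weaker echoes at lags 4 (0.21) and 6 (0.16); the remaining lags stay at or below 0.06.
The dominant spike at lag 2 indicates a seasonal period of 2.

2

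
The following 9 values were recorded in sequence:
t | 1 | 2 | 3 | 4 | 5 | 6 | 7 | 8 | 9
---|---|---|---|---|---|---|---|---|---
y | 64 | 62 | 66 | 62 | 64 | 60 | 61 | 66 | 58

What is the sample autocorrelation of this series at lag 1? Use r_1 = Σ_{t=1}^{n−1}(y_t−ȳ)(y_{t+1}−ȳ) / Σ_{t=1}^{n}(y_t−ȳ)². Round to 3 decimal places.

-0.450

Mean ȳ = (64 + 62 + 66 + 62 + 64 + 60 + 61 + 66 + 58)/9 = 62.5556
Numerator Σ_{t=1}^{8}(y_t−ȳ)(y_{t+1}−ȳ) = -26.1975
Denominator Σ(y_t−ȳ)² = 58.2222
r_1 = -26.1975 / 58.2222 = -0.450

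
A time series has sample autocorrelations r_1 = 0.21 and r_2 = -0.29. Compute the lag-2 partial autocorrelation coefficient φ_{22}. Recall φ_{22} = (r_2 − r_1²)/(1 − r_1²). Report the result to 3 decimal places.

-0.350

φ_{22} = (r_2 − r_1²) / (1 − r_1²)
r_1² = (0.21)² = 0.0441
Numerator = -0.29 − 0.0441 = -0.3341; denominator = 1 − 0.0441 = 0.9559
φ_{22} = -0.3341 / 0.9559 = -0.350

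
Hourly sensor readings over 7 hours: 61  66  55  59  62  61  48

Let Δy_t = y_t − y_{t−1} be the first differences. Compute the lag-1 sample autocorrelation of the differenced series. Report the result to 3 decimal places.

First differences Δy: 5, -11, 4, 3, -1, -13
Mean of differences = -2.1667
Numerator Σ(Δy_t−Δȳ)(Δy_{t+1}−Δȳ) = -92.5278
Denominator Σ(Δy_t−Δȳ)² = 312.8333
r_1(Δy) = -92.5278 / 312.8333 = -0.296

-0.296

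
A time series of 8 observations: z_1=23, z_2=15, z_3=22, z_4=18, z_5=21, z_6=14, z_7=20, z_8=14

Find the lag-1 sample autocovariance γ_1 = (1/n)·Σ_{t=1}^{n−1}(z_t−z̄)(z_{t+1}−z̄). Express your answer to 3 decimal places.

-6.986

Mean z̄ = (23 + 15 + 22 + 18 + 21 + 14 + 20 + 14)/8 = 18.3750
Deviations: 4.6250, -3.3750, 3.6250, -0.3750, 2.6250, -4.3750, 1.6250, -4.3750
Σ_{t=1}^{7}(z_t−z̄)(z_{t+1}−z̄) = -55.8906
γ_1 = -55.8906 / 8 = -6.986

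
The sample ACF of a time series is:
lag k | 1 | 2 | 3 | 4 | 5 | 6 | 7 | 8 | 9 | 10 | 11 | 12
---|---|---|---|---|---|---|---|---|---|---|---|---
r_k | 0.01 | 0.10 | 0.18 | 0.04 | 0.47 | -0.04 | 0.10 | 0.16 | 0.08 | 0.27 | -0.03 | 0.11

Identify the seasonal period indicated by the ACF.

The largest autocorrelation is r_5 = 0.47, with a weaker echo at lag 10 (0.27); the remaining lags stay at or below 0.18.
The dominant spike at lag 5 indicates a seasonal period of 5.

5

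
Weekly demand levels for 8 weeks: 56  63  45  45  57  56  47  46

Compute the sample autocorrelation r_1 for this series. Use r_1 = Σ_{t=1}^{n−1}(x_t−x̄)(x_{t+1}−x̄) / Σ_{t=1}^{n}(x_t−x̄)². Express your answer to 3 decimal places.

0.033

Mean x̄ = (56 + 63 + 45 + 45 + 57 + 56 + 47 + 46)/8 = 51.8750
Deviations from mean: 4.1250, 11.1250, -6.8750, -6.8750, 5.1250, 4.1250, -4.8750, -5.8750
Numerator Σ_{t=1}^{7}(x_t−x̄)(x_{t+1}−x̄) = 11.1094
Denominator Σ(x_t−x̄)² = 336.8750
r_1 = 11.1094 / 336.8750 = 0.033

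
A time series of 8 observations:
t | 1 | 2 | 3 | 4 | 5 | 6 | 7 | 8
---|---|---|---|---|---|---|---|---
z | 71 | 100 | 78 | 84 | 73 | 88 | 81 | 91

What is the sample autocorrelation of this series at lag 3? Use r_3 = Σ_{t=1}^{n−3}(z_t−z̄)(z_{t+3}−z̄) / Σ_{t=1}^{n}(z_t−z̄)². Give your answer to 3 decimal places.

Mean z̄ = (71 + 100 + 78 + 84 + 73 + 88 + 81 + 91)/8 = 83.2500
Deviations from mean: -12.2500, 16.7500, -5.2500, 0.7500, -10.2500, 4.7500, -2.2500, 7.7500
Σ(z_t−z̄)(z_{t+3}−z̄) = (-9.1875) + (-171.6875) + (-24.9375) + (-1.6875) + (-79.4375) = -286.9375
Denominator Σ(z_t−z̄)² = 651.5000
r_3 = -286.9375 / 651.5000 = -0.440

-0.440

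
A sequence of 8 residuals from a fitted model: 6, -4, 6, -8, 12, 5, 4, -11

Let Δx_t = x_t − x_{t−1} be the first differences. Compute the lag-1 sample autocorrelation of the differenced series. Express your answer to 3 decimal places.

-0.606

First differences Δx: -10, 10, -14, 20, -7, -1, -15
Mean of differences = -2.4286
Numerator Σ(Δx_t−Δx̄)(Δx_{t+1}−Δx̄) = -624.4694
Denominator Σ(Δx_t−Δx̄)² = 1029.7143
r_1(Δx) = -624.4694 / 1029.7143 = -0.606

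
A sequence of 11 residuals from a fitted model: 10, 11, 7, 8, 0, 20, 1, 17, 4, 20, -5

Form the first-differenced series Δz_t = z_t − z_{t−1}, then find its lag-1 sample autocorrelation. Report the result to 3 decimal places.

-0.783

First differences Δz: 1, -4, 1, -8, 20, -19, 16, -13, 16, -25
Mean of differences = -1.5000
Numerator Σ(Δz_t−Δz̄)(Δz_{t+1}−Δz̄) = -1664.7500
Denominator Σ(Δz_t−Δz̄)² = 2126.5000
r_1(Δz) = -1664.7500 / 2126.5000 = -0.783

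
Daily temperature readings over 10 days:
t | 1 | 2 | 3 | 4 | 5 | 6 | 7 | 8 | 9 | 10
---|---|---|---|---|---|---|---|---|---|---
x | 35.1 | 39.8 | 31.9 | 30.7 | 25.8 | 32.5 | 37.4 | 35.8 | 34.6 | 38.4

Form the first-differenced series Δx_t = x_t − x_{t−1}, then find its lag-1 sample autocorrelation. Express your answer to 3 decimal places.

First differences Δx: 4.7, -7.9, -1.2, -4.9, 6.7, 4.9, -1.6, -1.2, 3.8
Mean of differences = 0.3667
Numerator Σ(Δx_t−Δx̄)(Δx_{t+1}−Δx̄) = -30.4778
Denominator Σ(Δx_t−Δx̄)² = 196.0800
r_1(Δx) = -30.4778 / 196.0800 = -0.155

-0.155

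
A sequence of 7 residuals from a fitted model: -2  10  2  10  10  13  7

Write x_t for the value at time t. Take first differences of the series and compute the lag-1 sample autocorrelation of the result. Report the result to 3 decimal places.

First differences Δx: 12, -8, 8, 0, 3, -6
Mean of differences = 1.5000
Numerator Σ(Δx_t−Δx̄)(Δx_{t+1}−Δx̄) = -184.7500
Denominator Σ(Δx_t−Δx̄)² = 303.5000
r_1(Δx) = -184.7500 / 303.5000 = -0.609

-0.609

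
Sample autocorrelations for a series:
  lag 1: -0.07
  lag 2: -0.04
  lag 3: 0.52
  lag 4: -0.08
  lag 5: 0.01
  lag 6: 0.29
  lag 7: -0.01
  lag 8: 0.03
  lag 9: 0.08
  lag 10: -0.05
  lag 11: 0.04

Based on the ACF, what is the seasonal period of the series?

The largest autocorrelation is r_3 = 0.52, with a weaker echo at lag 6 (0.29); the remaining lags stay at or below 0.08.
The dominant spike at lag 3 indicates a seasonal period of 3.

3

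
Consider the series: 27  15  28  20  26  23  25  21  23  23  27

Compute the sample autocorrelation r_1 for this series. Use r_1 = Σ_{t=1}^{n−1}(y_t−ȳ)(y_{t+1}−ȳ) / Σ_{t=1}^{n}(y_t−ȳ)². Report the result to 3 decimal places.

-0.683

Mean ȳ = (27 + 15 + 28 + 20 + 26 + 23 + 25 + 21 + 23 + 23 + 27)/11 = 23.4545
Numerator Σ_{t=1}^{10}(y_t−ȳ)(y_{t+1}−ȳ) = -98.8430
Denominator Σ(y_t−ȳ)² = 144.7273
r_1 = -98.8430 / 144.7273 = -0.683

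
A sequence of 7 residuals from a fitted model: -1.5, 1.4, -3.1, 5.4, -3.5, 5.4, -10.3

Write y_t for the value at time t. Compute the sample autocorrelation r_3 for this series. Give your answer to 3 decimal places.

-0.448

Mean ȳ = (-1.5 + 1.4 − 3.1 + 5.4 − 3.5 + 5.4 − 10.3)/7 = -0.8857
Deviations from mean: -0.6143, 2.2857, -2.2143, 6.2857, -2.6143, 6.2857, -9.4143
Σ(y_t−ȳ)(y_{t+3}−ȳ) = (-3.8612) + (-5.9755) + (-13.9184) + (-59.1755) = -82.9306
Denominator Σ(y_t−ȳ)² = 184.9886
r_3 = -82.9306 / 184.9886 = -0.448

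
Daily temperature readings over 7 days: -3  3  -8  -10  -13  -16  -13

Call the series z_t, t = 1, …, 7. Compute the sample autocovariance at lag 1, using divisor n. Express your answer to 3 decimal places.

20.341

Mean z̄ = (-3 + 3 − 8 − 10 − 13 − 16 − 13)/7 = -8.5714
Deviations: 5.5714, 11.5714, 0.5714, -1.4286, -4.4286, -7.4286, -4.4286
Σ_{t=1}^{6}(z_t−z̄)(z_{t+1}−z̄) = 142.3878
γ_1 = 142.3878 / 7 = 20.341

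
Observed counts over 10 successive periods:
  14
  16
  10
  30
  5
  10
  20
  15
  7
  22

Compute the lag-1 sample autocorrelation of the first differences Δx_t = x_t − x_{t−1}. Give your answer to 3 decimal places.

-0.554

First differences Δx: 2, -6, 20, -25, 5, 10, -5, -8, 15
Mean of differences = 0.8889
Numerator Σ(Δx_t−Δx̄)(Δx_{t+1}−Δx̄) = -829.7901
Denominator Σ(Δx_t−Δx̄)² = 1496.8889
r_1(Δx) = -829.7901 / 1496.8889 = -0.554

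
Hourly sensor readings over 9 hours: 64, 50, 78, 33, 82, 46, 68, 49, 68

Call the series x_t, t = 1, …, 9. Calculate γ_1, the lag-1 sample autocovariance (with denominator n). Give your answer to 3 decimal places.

-211.018

Mean x̄ = (64 + 50 + 78 + 33 + 82 + 46 + 68 + 49 + 68)/9 = 59.7778
Σ_{t=1}^{8}(x_t−x̄)(x_{t+1}−x̄) = -1899.1605
γ_1 = -1899.1605 / 9 = -211.018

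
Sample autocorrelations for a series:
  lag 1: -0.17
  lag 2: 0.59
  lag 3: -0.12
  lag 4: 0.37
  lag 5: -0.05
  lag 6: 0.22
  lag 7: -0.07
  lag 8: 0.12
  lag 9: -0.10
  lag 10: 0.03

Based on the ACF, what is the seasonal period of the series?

The largest autocorrelation is r_2 = 0.59, with weaker echoes at lags 4 (0.37) and 6 (0.22); the remaining lags stay at or below 0.12.
The dominant spike at lag 2 indicates a seasonal period of 2.

2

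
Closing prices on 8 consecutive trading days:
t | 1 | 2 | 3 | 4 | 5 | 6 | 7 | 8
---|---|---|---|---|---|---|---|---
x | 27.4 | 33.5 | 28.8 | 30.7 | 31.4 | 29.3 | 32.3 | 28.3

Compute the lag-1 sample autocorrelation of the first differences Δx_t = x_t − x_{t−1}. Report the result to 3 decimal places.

-0.603

First differences Δx: 6.1, -4.7, 1.9, 0.7, -2.1, 3.0, -4.0
Mean of differences = 0.1286
Numerator Σ(Δx_t−Δx̄)(Δx_{t+1}−Δx̄) = -55.9022
Denominator Σ(Δx_t−Δx̄)² = 92.6943
r_1(Δx) = -55.9022 / 92.6943 = -0.603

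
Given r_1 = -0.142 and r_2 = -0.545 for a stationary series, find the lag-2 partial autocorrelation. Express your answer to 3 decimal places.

-0.577

φ_{22} = (r_2 − r_1²) / (1 − r_1²)
r_1² = (-0.142)² = 0.020164
Numerator = -0.545 − 0.0202 = -0.5652; denominator = 1 − 0.0202 = 0.9798
φ_{22} = -0.5652 / 0.9798 = -0.577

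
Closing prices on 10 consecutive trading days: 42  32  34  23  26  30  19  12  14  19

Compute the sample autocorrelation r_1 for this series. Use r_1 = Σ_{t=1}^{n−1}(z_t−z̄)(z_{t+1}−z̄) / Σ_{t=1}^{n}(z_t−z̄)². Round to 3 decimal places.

Mean z̄ = (42 + 32 + 34 + 23 + 26 + 30 + 19 + 12 + 14 + 19)/10 = 25.1000
Numerator Σ_{t=1}^{9}(z_t−z̄)(z_{t+1}−z̄) = 424.9900
Denominator Σ(z_t−z̄)² = 810.9000
r_1 = 424.9900 / 810.9000 = 0.524

0.524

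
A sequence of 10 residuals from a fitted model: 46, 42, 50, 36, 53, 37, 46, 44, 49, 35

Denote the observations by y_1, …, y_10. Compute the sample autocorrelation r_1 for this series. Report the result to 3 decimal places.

Mean ȳ = (46 + 42 + 50 + 36 + 53 + 37 + 46 + 44 + 49 + 35)/10 = 43.8000
Numerator Σ_{t=1}^{9}(y_t−ȳ)(y_{t+1}−ȳ) = -257.0400
Denominator Σ(y_t−ȳ)² = 347.6000
r_1 = -257.0400 / 347.6000 = -0.739

-0.739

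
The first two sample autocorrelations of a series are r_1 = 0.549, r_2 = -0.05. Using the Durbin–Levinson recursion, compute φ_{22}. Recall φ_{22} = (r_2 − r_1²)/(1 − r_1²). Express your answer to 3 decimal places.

-0.503

φ_{22} = (r_2 − r_1²) / (1 − r_1²)
r_1² = (0.549)² = 0.301401
Numerator = -0.05 − 0.3014 = -0.3514; denominator = 1 − 0.3014 = 0.6986
φ_{22} = -0.3514 / 0.6986 = -0.503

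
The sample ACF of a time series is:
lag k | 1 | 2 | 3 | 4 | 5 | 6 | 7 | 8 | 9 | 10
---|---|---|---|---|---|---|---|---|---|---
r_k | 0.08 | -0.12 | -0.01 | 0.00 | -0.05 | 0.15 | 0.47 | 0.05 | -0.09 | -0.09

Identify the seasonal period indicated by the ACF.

The largest autocorrelation is r_7 = 0.47; the remaining lags stay at or below 0.15.
The dominant spike at lag 7 indicates a seasonal period of 7.

7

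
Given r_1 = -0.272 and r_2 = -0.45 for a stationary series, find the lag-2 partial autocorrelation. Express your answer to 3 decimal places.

-0.566

φ_{22} = (r_2 − r_1²) / (1 − r_1²)
r_1² = (-0.272)² = 0.073984
Numerator = -0.45 − 0.0740 = -0.5240; denominator = 1 − 0.0740 = 0.9260
φ_{22} = -0.5240 / 0.9260 = -0.566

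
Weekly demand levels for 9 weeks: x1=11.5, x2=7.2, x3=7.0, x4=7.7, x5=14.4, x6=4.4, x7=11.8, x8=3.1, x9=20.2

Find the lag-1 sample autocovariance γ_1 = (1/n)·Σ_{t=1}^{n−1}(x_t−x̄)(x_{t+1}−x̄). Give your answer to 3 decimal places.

Mean x̄ = (11.5 + 7.2 + 7.0 + 7.7 + 14.4 + 4.4 + 11.8 + 3.1 + 20.2)/9 = 9.7000
Σ_{t=1}^{8}(x_t−x̄)(x_{t+1}−x̄) = -120.9500
γ_1 = -120.9500 / 9 = -13.439

-13.439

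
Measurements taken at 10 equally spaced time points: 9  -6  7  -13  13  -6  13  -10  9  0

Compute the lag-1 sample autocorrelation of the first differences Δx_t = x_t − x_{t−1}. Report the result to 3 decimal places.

-0.907

First differences Δx: -15, 13, -20, 26, -19, 19, -23, 19, -9
Mean of differences = -1.0000
Numerator Σ(Δx_t−Δx̄)(Δx_{t+1}−Δx̄) = -2861.0000
Denominator Σ(Δx_t−Δx̄)² = 3154.0000
r_1(Δx) = -2861.0000 / 3154.0000 = -0.907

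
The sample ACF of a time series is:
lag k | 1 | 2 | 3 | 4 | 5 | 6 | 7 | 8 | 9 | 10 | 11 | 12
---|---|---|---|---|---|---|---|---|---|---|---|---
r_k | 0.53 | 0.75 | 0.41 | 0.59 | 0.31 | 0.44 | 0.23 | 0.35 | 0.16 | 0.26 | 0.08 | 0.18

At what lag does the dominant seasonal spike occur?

2

The largest autocorrelation is r_2 = 0.75, with a weaker echo at lag 4 (0.59); the remaining lags stay at or below 0.53.
The dominant spike at lag 2 indicates a seasonal period of 2.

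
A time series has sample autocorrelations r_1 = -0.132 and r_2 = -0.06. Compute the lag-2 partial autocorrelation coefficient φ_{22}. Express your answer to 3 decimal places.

-0.079

φ_{22} = (r_2 − r_1²) / (1 − r_1²)
r_1² = (-0.132)² = 0.017424
Numerator = -0.06 − 0.0174 = -0.0774; denominator = 1 − 0.0174 = 0.9826
φ_{22} = -0.0774 / 0.9826 = -0.079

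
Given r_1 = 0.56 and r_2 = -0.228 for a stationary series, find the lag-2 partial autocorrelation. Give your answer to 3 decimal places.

-0.789

φ_{22} = (r_2 − r_1²) / (1 − r_1²)
r_1² = (0.56)² = 0.3136
Numerator = -0.228 − 0.3136 = -0.5416; denominator = 1 − 0.3136 = 0.6864
φ_{22} = -0.5416 / 0.6864 = -0.789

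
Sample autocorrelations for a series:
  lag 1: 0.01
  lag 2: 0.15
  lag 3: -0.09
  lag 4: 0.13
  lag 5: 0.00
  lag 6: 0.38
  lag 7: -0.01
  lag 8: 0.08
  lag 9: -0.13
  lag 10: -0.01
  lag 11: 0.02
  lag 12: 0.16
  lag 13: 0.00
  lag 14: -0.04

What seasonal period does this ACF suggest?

6

The largest autocorrelation is r_6 = 0.38, with a weaker echo at lag 12 (0.16); the remaining lags stay at or below 0.15.
The dominant spike at lag 6 indicates a seasonal period of 6.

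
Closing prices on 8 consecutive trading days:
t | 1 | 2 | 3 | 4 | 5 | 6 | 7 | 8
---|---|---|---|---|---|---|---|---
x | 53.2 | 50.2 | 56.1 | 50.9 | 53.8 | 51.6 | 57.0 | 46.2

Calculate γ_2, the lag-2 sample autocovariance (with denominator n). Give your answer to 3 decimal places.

3.014

Mean x̄ = (53.2 + 50.2 + 56.1 + 50.9 + 53.8 + 51.6 + 57.0 + 46.2)/8 = 52.3750
Deviations: 0.8250, -2.1750, 3.7250, -1.4750, 1.4250, -0.7750, 4.6250, -6.1750
Σ_{t=1}^{6}(x_t−x̄)(x_{t+2}−x̄) = 24.1088
γ_2 = 24.1088 / 8 = 3.014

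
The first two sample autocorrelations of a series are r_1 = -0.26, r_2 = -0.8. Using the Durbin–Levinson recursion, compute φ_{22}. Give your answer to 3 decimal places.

-0.931

φ_{22} = (r_2 − r_1²) / (1 − r_1²)
r_1² = (-0.26)² = 0.0676
Numerator = -0.8 − 0.0676 = -0.8676; denominator = 1 − 0.0676 = 0.9324
φ_{22} = -0.8676 / 0.9324 = -0.931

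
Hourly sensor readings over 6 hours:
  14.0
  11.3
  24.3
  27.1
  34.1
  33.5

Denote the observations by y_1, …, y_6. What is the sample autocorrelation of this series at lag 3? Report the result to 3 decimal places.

Mean ȳ = (14.0 + 11.3 + 24.3 + 27.1 + 34.1 + 33.5)/6 = 24.0500
Deviations from mean: -10.0500, -12.7500, 0.2500, 3.0500, 10.0500, 9.4500
Σ(y_t−ȳ)(y_{t+3}−ȳ) = (-30.6525) + (-128.1375) + (2.3625) = -156.4275
Denominator Σ(y_t−ȳ)² = 463.2350
r_3 = -156.4275 / 463.2350 = -0.338

-0.338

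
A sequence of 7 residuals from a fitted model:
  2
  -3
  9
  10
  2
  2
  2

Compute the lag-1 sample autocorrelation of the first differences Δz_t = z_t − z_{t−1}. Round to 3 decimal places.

-0.239

First differences Δz: -5, 12, 1, -8, 0, 0
Mean of differences = 0.0000
Numerator Σ(Δz_t−Δz̄)(Δz_{t+1}−Δz̄) = -56.0000
Denominator Σ(Δz_t−Δz̄)² = 234.0000
r_1(Δz) = -56.0000 / 234.0000 = -0.239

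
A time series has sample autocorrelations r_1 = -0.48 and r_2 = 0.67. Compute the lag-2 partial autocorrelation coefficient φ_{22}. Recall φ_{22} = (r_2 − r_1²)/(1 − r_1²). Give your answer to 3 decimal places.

0.571

φ_{22} = (r_2 − r_1²) / (1 − r_1²)
r_1² = (-0.48)² = 0.2304
Numerator = 0.67 − 0.2304 = 0.4396; denominator = 1 − 0.2304 = 0.7696
φ_{22} = 0.4396 / 0.7696 = 0.571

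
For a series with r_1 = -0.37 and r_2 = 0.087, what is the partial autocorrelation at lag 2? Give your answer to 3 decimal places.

-0.058

φ_{22} = (r_2 − r_1²) / (1 − r_1²)
r_1² = (-0.37)² = 0.1369
Numerator = 0.087 − 0.1369 = -0.0499; denominator = 1 − 0.1369 = 0.8631
φ_{22} = -0.0499 / 0.8631 = -0.058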